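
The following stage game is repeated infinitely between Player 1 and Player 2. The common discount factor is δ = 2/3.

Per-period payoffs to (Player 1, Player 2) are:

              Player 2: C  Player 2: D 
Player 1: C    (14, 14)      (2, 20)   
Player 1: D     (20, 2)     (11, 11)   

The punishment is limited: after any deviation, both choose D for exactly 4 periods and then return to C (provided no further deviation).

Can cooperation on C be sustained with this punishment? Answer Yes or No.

No

Comparing payoff streams over the 5 periods until play realigns: cooperate → 14(1+δ+…+δ^4); deviate → 20 + 11(δ+…+δ^4).
Cooperation is sustained iff (14−11)(δ+…+δ^4) ≥ 20−14.
δ+…+δ^4 = 2/3·(1−(2/3)^4)/(1−2/3) = 1.6049, and (20−14)/(14−11) = 2.0000.
1.6049 < 2.0000, so cooperation is not sustainable.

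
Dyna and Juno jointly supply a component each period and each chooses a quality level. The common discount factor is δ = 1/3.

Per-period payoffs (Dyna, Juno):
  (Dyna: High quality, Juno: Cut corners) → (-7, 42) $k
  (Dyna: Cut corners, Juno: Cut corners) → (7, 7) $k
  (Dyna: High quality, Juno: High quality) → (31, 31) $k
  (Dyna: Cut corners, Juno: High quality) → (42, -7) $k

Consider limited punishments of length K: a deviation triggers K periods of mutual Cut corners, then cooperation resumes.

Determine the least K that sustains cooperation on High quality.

IC: δ(1−δ^K)/(1−δ) ≥ (42−31)/(31−7) = 11/24.
With δ = 1/3: need 1 − δ^K ≥ 11/24·(1−1/3)/(1/3), i.e. δ^K ≤ 0.0833.
Since (1/3)^2 = 0.1111 and (1/3)^3 = 0.0370, the smallest such K is 3.

3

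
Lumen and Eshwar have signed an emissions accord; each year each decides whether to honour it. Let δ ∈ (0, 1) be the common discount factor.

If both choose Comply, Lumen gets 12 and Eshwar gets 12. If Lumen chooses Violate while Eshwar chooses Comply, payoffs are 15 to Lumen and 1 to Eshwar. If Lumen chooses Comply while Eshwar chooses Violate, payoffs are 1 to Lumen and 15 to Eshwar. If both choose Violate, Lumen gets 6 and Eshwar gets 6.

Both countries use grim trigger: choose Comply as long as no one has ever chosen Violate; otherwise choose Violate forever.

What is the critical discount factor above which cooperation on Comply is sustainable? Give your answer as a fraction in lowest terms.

1/3

One-period gain from deviating is 15 − 12 = 3. The loss is 12 − 6 = 6 in every subsequent period, with present value 6·δ/(1−δ).
Deviation is unprofitable when 6·δ/(1−δ) ≥ 3, i.e. δ/(1−δ) ≥ 1/2.
Equivalently δ ≥ 3/(3+6) = 1/3.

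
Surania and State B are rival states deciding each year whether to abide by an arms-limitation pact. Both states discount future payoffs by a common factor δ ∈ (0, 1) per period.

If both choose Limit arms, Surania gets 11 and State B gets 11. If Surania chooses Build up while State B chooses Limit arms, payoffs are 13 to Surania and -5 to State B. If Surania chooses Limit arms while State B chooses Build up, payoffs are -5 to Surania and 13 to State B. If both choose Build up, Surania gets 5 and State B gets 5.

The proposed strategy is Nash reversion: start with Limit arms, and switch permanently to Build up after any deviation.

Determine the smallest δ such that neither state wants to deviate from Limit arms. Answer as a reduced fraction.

1/4

One-period gain from deviating is 13 − 11 = 2. The loss is 11 − 5 = 6 in every subsequent period, with present value 6·δ/(1−δ).
Deviation is unprofitable when 6·δ/(1−δ) ≥ 2, i.e. δ/(1−δ) ≥ 1/3.
Equivalently δ ≥ 2/(2+6) = 1/4.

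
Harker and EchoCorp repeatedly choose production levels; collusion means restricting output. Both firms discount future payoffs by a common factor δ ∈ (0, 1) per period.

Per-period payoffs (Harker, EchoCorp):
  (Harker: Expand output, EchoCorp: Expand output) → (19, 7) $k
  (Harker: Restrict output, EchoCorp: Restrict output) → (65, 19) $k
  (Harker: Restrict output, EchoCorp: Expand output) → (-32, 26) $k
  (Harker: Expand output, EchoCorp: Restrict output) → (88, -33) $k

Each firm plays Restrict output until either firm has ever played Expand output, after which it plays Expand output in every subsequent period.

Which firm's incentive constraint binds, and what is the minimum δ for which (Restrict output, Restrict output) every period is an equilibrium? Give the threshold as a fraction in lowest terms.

EchoCorp; δ ≥ 7/19

Harker: cooperation gives 65 each period; deviation gives 88 once then 19 forever.
  65/(1−δ) ≥ 88 + 19δ/(1−δ) ⇒ δ ≥ 23/69 = 1/3.
EchoCorp: cooperation gives 19 each period; deviation gives 26 once then 7 forever.
  δ ≥ 7/19.
Both must hold, so the binding constraint is EchoCorp's: δ ≥ 7/19.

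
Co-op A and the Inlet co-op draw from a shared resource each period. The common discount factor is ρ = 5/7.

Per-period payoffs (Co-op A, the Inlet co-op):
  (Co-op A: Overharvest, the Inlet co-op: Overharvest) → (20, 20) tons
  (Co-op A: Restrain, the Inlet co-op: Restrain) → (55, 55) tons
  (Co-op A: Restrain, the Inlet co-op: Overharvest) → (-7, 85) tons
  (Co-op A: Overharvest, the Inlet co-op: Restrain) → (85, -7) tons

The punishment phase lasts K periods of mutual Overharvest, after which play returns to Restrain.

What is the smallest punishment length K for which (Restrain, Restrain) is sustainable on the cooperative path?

Need Σ_{k=1}^{K} ρ^k ≥ (85−55)/(55−20) = 0.8571 at ρ = 5/7.
At K = 1 the sum is 0.7143 < 0.8571; at K = 2 it is 1.2245 ≥ 0.8571.
So the minimum punishment length is K = 2.

2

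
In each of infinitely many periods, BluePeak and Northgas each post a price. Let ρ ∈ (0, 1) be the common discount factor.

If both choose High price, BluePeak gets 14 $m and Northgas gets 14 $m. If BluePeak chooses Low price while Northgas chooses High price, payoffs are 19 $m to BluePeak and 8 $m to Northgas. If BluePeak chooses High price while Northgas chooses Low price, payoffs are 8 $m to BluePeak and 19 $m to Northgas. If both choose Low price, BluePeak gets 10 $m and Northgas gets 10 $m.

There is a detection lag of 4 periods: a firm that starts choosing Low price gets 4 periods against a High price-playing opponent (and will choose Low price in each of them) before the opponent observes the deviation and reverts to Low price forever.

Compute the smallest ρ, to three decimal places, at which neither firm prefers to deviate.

0.863

Deviating for the 4 undetected periods gains 19−14 = 5 per period over cooperation, then loses 14−10 = 4 per period forever once punishment starts.
Gain: 5(1 + ρ + … + ρ^3); loss: 4·ρ^4/(1−ρ).
No profitable deviation ⇔ 5(1−ρ^4) ≤ 4·ρ^4, i.e. ρ^4 ≥ 5/(5+4) = 5/9.
Hence ρ ≥ (5/9)^(1/4) ≈ 0.863.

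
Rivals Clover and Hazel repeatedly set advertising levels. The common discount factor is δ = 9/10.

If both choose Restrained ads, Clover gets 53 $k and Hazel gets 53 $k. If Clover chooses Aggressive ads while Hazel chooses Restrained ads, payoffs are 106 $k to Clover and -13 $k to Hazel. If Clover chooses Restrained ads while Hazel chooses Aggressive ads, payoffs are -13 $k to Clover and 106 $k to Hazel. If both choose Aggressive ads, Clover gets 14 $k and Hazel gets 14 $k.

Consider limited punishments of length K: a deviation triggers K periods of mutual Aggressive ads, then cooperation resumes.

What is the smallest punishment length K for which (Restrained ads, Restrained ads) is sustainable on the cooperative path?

No profitable deviation requires (53−14)(δ+…+δ^K) ≥ 106−53, i.e. δ+…+δ^K ≥ 53/39 ≈ 1.3590.
With δ = 9/10, the partial sums are K=1: 0.9000, K=2: 1.7100.
K = 2 is the first length at which the sum reaches 1.3590.

2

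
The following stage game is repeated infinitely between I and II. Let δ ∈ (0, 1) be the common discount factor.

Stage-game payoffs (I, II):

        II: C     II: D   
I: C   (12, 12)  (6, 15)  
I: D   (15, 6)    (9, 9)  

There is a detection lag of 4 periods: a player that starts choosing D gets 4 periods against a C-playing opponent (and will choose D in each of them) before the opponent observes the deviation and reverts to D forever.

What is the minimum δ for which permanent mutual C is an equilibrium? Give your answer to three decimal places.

A deviator earns 15 for 4 periods, then 9 forever; cooperating earns 12 forever. Multiplying the IC by (1−δ):
12 ≥ 15(1−δ^4) + 9δ^4, so 6·δ^4 ≥ 3 and δ^4 ≥ 1/2.
δ ≥ (1/2)^(1/4) ≈ 0.841.

0.841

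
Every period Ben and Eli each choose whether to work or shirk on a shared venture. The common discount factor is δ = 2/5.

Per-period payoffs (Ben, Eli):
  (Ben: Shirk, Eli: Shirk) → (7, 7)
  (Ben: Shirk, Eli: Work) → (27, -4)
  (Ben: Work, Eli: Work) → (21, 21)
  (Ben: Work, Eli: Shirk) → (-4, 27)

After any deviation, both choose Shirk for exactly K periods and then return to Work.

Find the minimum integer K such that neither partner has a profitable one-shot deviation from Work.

Need Σ_{k=1}^{K} δ^k ≥ (27−21)/(21−7) = 0.4286 at δ = 2/5.
At K = 1 the sum is 0.4000 < 0.4286; at K = 2 it is 0.5600 ≥ 0.4286.
So the minimum punishment length is K = 2.

2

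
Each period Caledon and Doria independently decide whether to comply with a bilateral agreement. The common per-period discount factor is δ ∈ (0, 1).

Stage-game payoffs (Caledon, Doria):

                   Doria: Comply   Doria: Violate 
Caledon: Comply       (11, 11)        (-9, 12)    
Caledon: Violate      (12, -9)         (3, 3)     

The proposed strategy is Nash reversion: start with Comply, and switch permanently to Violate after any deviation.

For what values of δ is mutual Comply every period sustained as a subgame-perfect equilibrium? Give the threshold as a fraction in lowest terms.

Under grim trigger the critical discount factor is (T−C)/(T−P) with T = 12, C = 11, P = 3.
δ* = (12−11)/(12−3) = 1/9.

1/9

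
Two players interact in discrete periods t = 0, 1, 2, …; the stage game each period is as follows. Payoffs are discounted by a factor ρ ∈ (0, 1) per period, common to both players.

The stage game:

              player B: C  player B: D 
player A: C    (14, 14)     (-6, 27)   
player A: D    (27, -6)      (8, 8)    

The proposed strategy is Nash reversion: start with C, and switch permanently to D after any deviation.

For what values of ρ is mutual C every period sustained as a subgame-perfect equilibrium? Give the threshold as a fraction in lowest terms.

13/19

Under grim trigger the critical discount factor is (T−C)/(T−P) with T = 27, C = 14, P = 8.
ρ* = (27−14)/(27−8) = 13/19.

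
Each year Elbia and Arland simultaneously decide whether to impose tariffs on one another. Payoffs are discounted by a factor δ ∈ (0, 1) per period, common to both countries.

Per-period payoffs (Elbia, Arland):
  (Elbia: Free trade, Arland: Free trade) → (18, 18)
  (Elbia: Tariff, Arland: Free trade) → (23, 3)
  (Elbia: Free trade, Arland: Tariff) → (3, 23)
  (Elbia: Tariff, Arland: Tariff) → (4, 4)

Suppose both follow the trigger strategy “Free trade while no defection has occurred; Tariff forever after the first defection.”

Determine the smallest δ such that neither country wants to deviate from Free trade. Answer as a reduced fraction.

Under grim trigger the critical discount factor is (T−C)/(T−P) with T = 23, C = 18, P = 4.
δ* = (23−18)/(23−4) = 5/19.

5/19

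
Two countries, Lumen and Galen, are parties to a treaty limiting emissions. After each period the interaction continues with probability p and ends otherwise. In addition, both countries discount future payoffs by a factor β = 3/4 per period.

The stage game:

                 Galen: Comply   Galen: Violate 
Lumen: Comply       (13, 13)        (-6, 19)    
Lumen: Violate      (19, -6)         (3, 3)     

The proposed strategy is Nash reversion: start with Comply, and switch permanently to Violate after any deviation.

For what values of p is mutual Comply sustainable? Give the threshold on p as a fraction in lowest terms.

Expected continuation weight on next period's payoff is β·p = 3/4·p, which plays the role of the discount factor.
Cooperation requires 3/4·p ≥ (19−13)/(19−3) = 3/8, hence p ≥ 1/2.

1/2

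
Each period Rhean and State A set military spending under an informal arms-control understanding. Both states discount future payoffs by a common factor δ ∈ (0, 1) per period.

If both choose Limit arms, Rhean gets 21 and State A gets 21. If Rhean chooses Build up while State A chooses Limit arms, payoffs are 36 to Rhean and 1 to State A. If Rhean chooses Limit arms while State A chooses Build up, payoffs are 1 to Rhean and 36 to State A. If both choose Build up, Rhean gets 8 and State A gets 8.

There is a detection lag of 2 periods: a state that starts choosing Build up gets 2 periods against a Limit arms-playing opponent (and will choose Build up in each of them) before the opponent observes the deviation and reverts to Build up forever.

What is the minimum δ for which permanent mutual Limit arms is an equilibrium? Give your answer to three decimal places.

A deviator earns 36 for 2 periods, then 8 forever; cooperating earns 21 forever. Multiplying the IC by (1−δ):
21 ≥ 36(1−δ^2) + 8δ^2, so 28·δ^2 ≥ 15 and δ^2 ≥ 15/28.
δ ≥ (15/28)^(1/2) ≈ 0.732.

0.732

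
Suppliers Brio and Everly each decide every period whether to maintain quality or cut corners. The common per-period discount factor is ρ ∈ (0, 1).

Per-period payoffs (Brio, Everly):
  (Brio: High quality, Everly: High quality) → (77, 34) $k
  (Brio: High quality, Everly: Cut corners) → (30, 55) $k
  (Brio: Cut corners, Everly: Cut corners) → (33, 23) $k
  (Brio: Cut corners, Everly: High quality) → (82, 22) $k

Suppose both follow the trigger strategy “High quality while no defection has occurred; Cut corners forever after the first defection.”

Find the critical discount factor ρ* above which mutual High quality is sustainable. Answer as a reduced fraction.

Brio's threshold: (82−77)/(82−33) = 5/49.
Everly's threshold: (55−34)/(55−23) = 21/32.
5/49 < 21/32, so Everly binds and ρ* = 21/32.

21/32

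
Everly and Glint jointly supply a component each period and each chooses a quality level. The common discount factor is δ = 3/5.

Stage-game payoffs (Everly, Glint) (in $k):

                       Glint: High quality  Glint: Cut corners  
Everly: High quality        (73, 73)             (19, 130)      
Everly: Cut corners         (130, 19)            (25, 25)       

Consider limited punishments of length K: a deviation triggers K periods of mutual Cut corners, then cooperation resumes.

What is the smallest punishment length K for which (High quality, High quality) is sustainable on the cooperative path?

4

Need Σ_{k=1}^{K} δ^k ≥ (130−73)/(73−25) = 1.1875 at δ = 3/5.
At K = 3 the sum is 1.1760 < 1.1875; at K = 4 it is 1.3056 ≥ 1.1875.
So the minimum punishment length is K = 4.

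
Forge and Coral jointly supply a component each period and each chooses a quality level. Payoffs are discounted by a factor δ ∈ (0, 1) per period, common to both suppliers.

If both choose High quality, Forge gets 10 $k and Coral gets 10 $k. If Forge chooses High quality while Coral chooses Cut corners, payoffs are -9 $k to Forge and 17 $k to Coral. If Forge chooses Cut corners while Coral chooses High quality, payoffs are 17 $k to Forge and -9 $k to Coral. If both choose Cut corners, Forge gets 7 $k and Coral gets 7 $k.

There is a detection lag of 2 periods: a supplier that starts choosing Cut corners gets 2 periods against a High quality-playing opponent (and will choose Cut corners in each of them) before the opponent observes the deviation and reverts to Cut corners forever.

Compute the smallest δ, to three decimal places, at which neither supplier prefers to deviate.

Deviating for the 2 undetected periods gains 17−10 = 7 per period over cooperation, then loses 10−7 = 3 per period forever once punishment starts.
Gain: 7(1 + δ + … + δ^1); loss: 3·δ^2/(1−δ).
No profitable deviation ⇔ 7(1−δ^2) ≤ 3·δ^2, i.e. δ^2 ≥ 7/(7+3) = 7/10.
Hence δ ≥ (7/10)^(1/2) ≈ 0.837.

0.837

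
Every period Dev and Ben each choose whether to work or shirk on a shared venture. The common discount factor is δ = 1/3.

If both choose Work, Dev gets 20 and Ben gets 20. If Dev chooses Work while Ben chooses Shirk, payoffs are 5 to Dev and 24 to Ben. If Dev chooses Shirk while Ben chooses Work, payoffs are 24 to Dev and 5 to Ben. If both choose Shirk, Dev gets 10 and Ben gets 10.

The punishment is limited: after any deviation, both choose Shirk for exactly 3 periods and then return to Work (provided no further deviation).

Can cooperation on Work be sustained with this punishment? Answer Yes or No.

Yes

Comparing payoff streams over the 4 periods until play realigns: cooperate → 20(1+δ+…+δ^3); deviate → 24 + 10(δ+…+δ^3).
Cooperation is sustained iff (20−10)(δ+…+δ^3) ≥ 24−20.
δ+…+δ^3 = 1/3·(1−(1/3)^3)/(1−1/3) = 0.4815, and (24−20)/(20−10) = 0.4000.
0.4815 ≥ 0.4000, so cooperation is sustainable.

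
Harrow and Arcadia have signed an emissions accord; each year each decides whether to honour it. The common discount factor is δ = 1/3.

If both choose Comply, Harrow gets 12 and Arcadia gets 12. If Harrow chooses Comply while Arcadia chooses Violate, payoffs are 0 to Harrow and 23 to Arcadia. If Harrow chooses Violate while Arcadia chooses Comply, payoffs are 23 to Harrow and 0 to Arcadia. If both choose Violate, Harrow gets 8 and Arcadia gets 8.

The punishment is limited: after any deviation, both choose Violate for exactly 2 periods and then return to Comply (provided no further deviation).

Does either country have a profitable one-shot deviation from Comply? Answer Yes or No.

Yes

IC: δ+…+δ^2 ≥ (23−12)/(12−8) = 11/4.
At δ = 1/3: partial sum = 0.4444 < 2.7500. Cooperation not sustainable.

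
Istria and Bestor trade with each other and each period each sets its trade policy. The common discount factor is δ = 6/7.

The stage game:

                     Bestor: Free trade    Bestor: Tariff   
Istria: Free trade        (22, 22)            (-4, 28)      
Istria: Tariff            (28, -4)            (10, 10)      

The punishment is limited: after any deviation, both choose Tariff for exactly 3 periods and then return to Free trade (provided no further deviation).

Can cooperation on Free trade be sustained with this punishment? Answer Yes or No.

Yes

A one-shot deviation gives 28 now, then 10 for 3 periods, then back to 22.
Gain from deviating: (28−22) today; loss: (22−10) in each of the next 3 periods.
No-deviation condition: (22−10)(δ+…+δ^3) ≥ 28−22, i.e. δ+…+δ^3 ≥ 1/2.
At δ = 6/7: δ+…+δ^3 = 2.2216 ≥ 0.5000.
So cooperation is sustainable.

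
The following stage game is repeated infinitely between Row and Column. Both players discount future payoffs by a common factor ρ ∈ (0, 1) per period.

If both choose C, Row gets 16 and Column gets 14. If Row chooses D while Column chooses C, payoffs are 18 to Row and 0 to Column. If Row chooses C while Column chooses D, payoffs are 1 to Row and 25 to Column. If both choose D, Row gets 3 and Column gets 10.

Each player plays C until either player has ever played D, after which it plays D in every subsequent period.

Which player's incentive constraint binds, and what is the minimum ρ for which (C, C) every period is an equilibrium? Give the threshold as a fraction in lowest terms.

Column; ρ ≥ 11/15

Row's threshold: (18−16)/(18−3) = 2/15.
Column's threshold: (25−14)/(25−10) = 11/15.
2/15 < 11/15, so Column binds and ρ* = 11/15.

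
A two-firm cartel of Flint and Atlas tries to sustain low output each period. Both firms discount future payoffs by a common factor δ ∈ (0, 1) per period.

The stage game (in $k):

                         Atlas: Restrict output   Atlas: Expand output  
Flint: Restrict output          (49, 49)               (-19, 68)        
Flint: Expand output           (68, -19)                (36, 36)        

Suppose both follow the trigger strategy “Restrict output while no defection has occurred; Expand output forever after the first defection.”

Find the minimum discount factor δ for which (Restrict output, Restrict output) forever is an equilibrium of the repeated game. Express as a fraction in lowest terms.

49/(1−δ) ≥ 68 + 36δ/(1−δ)
49 ≥ 68 − 32δ
δ ≥ 19/32.

19/32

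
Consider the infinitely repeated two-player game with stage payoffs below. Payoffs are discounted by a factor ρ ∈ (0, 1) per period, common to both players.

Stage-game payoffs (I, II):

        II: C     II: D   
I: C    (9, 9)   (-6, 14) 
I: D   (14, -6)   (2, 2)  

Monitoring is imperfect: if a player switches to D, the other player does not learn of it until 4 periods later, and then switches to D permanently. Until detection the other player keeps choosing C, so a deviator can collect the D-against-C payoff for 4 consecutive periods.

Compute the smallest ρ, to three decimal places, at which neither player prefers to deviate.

A deviator earns 14 for 4 periods, then 2 forever; cooperating earns 9 forever. Multiplying the IC by (1−ρ):
9 ≥ 14(1−ρ^4) + 2ρ^4, so 12·ρ^4 ≥ 5 and ρ^4 ≥ 5/12.
ρ ≥ (5/12)^(1/4) ≈ 0.803.

0.803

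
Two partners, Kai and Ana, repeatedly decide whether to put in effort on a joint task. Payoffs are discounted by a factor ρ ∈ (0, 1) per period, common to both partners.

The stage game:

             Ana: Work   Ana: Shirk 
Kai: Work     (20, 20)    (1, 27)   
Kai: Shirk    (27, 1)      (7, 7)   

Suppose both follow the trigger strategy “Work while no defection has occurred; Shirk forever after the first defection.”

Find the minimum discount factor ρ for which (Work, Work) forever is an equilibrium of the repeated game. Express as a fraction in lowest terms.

20/(1−ρ) ≥ 27 + 7ρ/(1−ρ)
20 ≥ 27 − 20ρ
ρ ≥ 7/20.

7/20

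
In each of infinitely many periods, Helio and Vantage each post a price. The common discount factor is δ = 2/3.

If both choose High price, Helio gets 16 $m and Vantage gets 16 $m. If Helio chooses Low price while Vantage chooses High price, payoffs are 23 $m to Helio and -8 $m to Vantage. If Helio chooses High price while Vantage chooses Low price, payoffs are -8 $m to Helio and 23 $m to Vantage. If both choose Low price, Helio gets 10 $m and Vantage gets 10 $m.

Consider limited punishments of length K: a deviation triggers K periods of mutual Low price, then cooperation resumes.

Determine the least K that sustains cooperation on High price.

IC: δ(1−δ^K)/(1−δ) ≥ (23−16)/(16−10) = 7/6.
With δ = 2/3: need 1 − δ^K ≥ 7/6·(1−2/3)/(2/3), i.e. δ^K ≤ 0.4167.
Since (2/3)^2 = 0.4444 and (2/3)^3 = 0.2963, the smallest such K is 3.

3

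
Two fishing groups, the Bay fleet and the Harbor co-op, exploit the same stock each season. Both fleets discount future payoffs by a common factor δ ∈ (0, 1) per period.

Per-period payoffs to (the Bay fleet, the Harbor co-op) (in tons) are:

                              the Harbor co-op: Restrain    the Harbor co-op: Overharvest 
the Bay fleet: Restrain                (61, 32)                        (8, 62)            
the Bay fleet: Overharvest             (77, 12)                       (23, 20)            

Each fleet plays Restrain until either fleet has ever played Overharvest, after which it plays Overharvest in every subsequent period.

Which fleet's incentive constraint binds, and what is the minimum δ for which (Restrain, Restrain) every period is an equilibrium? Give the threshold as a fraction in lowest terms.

For the Bay fleet: deviation gain 77−61 = 16, per-period punishment loss 61−23 = 38. IC gives δ ≥ 16/54 = 8/27.
For the Harbor co-op: gain 30, loss 12 per period, so δ ≥ 30/42 = 5/7.
The tighter constraint is the Harbor co-op's, so cooperation needs δ ≥ 5/7.

the Harbor co-op; δ ≥ 5/7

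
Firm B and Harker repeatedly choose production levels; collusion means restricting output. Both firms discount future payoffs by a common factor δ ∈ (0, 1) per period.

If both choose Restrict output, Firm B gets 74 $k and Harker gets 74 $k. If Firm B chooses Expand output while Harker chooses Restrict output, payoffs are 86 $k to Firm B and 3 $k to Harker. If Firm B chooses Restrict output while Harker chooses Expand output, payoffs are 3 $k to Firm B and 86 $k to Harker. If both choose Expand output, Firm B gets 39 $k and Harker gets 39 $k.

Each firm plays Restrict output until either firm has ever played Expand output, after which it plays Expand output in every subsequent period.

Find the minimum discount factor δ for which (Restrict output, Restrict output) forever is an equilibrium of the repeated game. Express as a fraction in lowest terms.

Cooperation forever yields 74 each period: 74/(1−δ).
Deviating yields 86 once, then 39 forever: 86 + 39δ/(1−δ).
No profitable deviation requires 74/(1−δ) ≥ 86 + 39δ/(1−δ).
Multiplying by (1−δ): 74 ≥ 86(1−δ) + 39δ = 86 − 47δ.
So 47δ ≥ 12, i.e. δ ≥ 12/47.

12/47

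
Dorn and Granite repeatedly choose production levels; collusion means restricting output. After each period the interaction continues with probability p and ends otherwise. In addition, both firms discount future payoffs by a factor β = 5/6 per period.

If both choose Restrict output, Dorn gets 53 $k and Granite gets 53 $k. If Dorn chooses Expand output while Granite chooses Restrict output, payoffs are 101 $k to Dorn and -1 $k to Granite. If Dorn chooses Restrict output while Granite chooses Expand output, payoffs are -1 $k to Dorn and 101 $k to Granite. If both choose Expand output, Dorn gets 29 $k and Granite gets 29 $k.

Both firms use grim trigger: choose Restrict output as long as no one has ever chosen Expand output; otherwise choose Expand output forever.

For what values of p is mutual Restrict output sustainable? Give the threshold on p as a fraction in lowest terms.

4/5

Expected continuation weight on next period's payoff is β·p = 5/6·p, which plays the role of the discount factor.
Cooperation requires 5/6·p ≥ (101−53)/(101−29) = 2/3, hence p ≥ 4/5.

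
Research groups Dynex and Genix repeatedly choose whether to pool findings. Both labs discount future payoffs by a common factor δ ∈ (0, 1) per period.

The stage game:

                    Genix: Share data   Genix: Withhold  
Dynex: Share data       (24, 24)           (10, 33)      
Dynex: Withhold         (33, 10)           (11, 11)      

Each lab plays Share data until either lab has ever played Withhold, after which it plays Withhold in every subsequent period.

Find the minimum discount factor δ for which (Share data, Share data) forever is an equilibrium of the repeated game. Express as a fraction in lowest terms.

9/22

24/(1−δ) ≥ 33 + 11δ/(1−δ)
24 ≥ 33 − 22δ
δ ≥ 9/22.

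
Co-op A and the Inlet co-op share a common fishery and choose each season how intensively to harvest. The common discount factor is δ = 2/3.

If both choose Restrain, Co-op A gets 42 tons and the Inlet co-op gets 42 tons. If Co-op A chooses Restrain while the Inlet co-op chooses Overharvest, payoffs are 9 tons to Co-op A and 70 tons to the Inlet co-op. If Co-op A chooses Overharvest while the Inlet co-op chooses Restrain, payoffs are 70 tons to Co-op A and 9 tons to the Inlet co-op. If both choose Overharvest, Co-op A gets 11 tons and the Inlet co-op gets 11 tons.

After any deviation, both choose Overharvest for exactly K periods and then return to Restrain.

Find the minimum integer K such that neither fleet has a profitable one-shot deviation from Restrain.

Need Σ_{k=1}^{K} δ^k ≥ (70−42)/(42−11) = 0.9032 at δ = 2/3.
At K = 1 the sum is 0.6667 < 0.9032; at K = 2 it is 1.1111 ≥ 0.9032.
So the minimum punishment length is K = 2.

2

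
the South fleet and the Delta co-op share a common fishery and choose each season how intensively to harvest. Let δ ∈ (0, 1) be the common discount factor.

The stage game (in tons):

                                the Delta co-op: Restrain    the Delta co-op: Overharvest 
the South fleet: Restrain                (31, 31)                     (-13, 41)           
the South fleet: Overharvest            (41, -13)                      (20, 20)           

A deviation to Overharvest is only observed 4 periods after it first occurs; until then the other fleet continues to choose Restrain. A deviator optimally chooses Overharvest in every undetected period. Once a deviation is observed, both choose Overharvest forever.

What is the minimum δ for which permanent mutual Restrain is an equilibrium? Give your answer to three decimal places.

A deviator earns 41 for 4 periods, then 20 forever; cooperating earns 31 forever. Multiplying the IC by (1−δ):
31 ≥ 41(1−δ^4) + 20δ^4, so 21·δ^4 ≥ 10 and δ^4 ≥ 10/21.
δ ≥ (10/21)^(1/4) ≈ 0.831.

0.831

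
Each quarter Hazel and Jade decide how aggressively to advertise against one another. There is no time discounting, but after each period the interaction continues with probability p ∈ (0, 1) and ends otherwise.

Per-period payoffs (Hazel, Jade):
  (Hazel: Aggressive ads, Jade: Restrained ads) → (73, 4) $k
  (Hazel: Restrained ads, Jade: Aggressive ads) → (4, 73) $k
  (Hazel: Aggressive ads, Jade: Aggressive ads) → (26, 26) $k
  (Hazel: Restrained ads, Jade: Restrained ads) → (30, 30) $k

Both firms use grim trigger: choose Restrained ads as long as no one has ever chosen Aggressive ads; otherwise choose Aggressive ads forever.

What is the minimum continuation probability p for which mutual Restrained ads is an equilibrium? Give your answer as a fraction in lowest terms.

43/47

Expected cooperation value is 30 + p·30 + p²·30 + … = 30/(1−p); deviation gives 73 + p·26/(1−p).
30 ≥ 73(1−p) + 26p ⇒ 47p ≥ 43 ⇒ p ≥ 43/47.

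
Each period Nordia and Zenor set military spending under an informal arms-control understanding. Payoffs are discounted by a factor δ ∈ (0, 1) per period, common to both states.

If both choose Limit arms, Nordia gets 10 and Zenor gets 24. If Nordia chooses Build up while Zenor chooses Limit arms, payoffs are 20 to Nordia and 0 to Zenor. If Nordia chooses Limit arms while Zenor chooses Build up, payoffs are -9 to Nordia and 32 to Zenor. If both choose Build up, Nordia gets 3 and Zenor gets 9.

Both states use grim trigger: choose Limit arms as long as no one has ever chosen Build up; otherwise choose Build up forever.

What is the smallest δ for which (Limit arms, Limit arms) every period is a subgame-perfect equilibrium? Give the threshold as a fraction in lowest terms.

For Nordia: deviation gain 20−10 = 10, per-period punishment loss 10−3 = 7. IC gives δ ≥ 10/17.
For Zenor: gain 8, loss 15 per period, so δ ≥ 8/23.
The tighter constraint is Nordia's, so cooperation needs δ ≥ 10/17.

10/17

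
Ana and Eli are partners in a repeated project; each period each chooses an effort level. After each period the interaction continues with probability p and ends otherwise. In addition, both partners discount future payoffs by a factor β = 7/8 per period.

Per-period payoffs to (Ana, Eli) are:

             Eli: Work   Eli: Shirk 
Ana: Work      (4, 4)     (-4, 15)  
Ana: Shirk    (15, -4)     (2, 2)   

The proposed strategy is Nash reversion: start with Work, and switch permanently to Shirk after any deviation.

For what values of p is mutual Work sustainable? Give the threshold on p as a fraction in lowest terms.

88/91

Expected continuation weight on next period's payoff is β·p = 7/8·p, which plays the role of the discount factor.
Cooperation requires 7/8·p ≥ (15−4)/(15−2) = 11/13, hence p ≥ 88/91.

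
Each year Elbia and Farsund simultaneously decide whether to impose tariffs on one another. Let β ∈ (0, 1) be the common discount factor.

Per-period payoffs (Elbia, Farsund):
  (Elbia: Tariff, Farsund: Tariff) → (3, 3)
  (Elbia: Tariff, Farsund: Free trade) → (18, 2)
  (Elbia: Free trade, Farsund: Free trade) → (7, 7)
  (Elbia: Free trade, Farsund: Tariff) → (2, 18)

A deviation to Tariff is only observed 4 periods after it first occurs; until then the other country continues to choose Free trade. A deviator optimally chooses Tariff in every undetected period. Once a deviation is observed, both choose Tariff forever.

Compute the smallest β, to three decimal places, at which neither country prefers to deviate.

The best deviation is to choose Tariff for all 4 undetected periods, earning 18 each, then 3 forever once detected.
Deviation value: 18(1−β^4)/(1−β) + 3β^4/(1−β); cooperation value: 7/(1−β).
IC: 7 ≥ 18(1−β^4) + 3β^4 = 18 − 15β^4.
So β^4 ≥ 11/15, giving β ≥ (11/15)^(1/4) ≈ 0.925.

0.925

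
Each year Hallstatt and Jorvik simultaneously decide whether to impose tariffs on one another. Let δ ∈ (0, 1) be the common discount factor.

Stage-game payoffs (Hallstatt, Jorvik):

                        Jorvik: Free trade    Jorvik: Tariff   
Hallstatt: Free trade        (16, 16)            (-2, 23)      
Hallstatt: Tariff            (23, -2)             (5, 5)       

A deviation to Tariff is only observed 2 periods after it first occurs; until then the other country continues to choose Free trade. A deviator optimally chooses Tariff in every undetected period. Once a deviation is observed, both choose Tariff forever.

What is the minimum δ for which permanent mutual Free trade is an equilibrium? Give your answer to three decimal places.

0.624

The best deviation is to choose Tariff for all 2 undetected periods, earning 23 each, then 5 forever once detected.
Deviation value: 23(1−δ^2)/(1−δ) + 5δ^2/(1−δ); cooperation value: 16/(1−δ).
IC: 16 ≥ 23(1−δ^2) + 5δ^2 = 23 − 18δ^2.
So δ^2 ≥ 7/18, giving δ ≥ (7/18)^(1/2) ≈ 0.624.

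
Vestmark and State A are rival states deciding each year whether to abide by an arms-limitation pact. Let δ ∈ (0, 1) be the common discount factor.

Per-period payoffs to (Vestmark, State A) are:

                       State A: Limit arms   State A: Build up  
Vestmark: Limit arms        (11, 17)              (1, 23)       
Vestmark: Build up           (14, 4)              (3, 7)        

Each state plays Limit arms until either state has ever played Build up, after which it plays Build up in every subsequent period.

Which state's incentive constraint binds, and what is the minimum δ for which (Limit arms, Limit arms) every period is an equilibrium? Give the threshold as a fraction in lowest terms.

Vestmark: cooperation gives 11 each period; deviation gives 14 once then 3 forever.
  11/(1−δ) ≥ 14 + 3δ/(1−δ) ⇒ δ ≥ 3/11.
State A: cooperation gives 17 each period; deviation gives 23 once then 7 forever.
  δ ≥ 6/16 = 3/8.
Both must hold, so the binding constraint is State A's: δ ≥ 3/8.

State A; δ ≥ 3/8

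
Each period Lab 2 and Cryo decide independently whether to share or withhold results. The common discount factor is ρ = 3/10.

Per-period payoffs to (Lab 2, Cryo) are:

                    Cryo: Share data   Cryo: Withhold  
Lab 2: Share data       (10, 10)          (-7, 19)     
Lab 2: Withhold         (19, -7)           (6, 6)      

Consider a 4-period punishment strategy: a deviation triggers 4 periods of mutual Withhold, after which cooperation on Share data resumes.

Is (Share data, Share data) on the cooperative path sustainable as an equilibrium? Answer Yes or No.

No

Comparing payoff streams over the 5 periods until play realigns: cooperate → 10(1+ρ+…+ρ^4); deviate → 19 + 6(ρ+…+ρ^4).
Cooperation is sustained iff (10−6)(ρ+…+ρ^4) ≥ 19−10.
ρ+…+ρ^4 = 3/10·(1−(3/10)^4)/(1−3/10) = 0.4251, and (19−10)/(10−6) = 2.2500.
0.4251 < 2.2500, so cooperation is not sustainable.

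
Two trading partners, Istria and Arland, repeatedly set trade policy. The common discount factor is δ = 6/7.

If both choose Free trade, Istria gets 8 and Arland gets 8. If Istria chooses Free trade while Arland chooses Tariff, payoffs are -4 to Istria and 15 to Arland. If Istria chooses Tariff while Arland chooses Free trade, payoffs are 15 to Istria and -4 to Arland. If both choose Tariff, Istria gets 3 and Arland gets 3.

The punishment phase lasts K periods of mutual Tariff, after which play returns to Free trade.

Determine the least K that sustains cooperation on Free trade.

No profitable deviation requires (8−3)(δ+…+δ^K) ≥ 15−8, i.e. δ+…+δ^K ≥ 7/5 ≈ 1.4000.
With δ = 6/7, the partial sums are K=1: 0.8571, K=2: 1.5918.
K = 2 is the first length at which the sum reaches 1.4000.

2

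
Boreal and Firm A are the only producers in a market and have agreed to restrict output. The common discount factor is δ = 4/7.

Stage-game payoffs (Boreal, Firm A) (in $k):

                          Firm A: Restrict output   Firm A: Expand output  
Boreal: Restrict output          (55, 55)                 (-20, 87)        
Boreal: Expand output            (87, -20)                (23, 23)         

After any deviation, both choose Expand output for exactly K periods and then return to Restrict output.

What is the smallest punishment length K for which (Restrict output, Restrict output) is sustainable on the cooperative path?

3

No profitable deviation requires (55−23)(δ+…+δ^K) ≥ 87−55, i.e. δ+…+δ^K ≥ 1 ≈ 1.0000.
With δ = 4/7, the partial sums are K=1: 0.5714, K=2: 0.8980, K=3: 1.0845.
K = 3 is the first length at which the sum reaches 1.0000.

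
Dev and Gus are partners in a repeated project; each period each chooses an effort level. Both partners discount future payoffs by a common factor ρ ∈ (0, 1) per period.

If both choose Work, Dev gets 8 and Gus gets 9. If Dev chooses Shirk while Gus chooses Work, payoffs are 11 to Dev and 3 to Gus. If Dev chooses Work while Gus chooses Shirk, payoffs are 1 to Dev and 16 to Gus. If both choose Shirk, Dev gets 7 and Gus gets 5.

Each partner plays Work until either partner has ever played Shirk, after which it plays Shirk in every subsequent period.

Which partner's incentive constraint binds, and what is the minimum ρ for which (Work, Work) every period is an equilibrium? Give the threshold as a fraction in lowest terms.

Dev; ρ ≥ 3/4

Dev: cooperation gives 8 each period; deviation gives 11 once then 7 forever.
  8/(1−ρ) ≥ 11 + 7ρ/(1−ρ) ⇒ ρ ≥ 3/4.
Gus: cooperation gives 9 each period; deviation gives 16 once then 5 forever.
  ρ ≥ 7/11.
Both must hold, so the binding constraint is Dev's: ρ ≥ 3/4.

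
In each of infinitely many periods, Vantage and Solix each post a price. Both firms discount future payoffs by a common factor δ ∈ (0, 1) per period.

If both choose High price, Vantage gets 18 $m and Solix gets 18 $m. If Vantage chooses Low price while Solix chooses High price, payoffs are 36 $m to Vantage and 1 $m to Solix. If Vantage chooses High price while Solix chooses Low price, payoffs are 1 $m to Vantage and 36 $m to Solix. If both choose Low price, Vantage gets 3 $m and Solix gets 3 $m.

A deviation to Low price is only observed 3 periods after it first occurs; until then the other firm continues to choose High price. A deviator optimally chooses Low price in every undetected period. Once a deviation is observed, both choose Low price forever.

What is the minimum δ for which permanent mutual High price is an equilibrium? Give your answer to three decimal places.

The best deviation is to choose Low price for all 3 undetected periods, earning 36 each, then 3 forever once detected.
Deviation value: 36(1−δ^3)/(1−δ) + 3δ^3/(1−δ); cooperation value: 18/(1−δ).
IC: 18 ≥ 36(1−δ^3) + 3δ^3 = 36 − 33δ^3.
So δ^3 ≥ 18/33 = 6/11, giving δ ≥ (6/11)^(1/3) ≈ 0.817.

0.817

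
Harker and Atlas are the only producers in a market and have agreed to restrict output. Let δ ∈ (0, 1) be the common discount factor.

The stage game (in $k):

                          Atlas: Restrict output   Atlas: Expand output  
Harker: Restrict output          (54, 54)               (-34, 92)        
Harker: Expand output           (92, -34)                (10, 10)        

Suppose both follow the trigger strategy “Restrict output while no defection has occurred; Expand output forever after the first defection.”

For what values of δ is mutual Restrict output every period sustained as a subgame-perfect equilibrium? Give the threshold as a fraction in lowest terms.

19/41

54/(1−δ) ≥ 92 + 10δ/(1−δ)
54 ≥ 92 − 82δ
δ ≥ 38/82 = 19/41.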